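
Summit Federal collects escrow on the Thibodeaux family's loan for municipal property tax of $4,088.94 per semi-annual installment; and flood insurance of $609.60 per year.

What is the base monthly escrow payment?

$732.29

Municipal property tax: $4,088.94 × 2 = $8,177.88 per year
Flood insurance: $609.60 per year
Yearly total = $8,177.88 + $609.60 = $8,787.48
Monthly = $8,787.48 ÷ 12 = $732.29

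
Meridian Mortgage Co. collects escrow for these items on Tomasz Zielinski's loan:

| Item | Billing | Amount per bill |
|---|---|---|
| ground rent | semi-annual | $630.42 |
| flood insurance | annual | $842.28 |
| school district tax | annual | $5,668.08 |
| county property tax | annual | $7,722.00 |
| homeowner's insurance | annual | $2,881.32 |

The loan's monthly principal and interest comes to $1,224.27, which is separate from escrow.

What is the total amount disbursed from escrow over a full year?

$18,374.52

Ground rent: $630.42 × 2 = $1,260.84 annually
Flood insurance: $842.28 annually
School district tax: $5,668.08 annually
County property tax: $7,722.00 annually
Homeowner's insurance: $2,881.32 annually
Total per year = $1,260.84 + $842.28 + $5,668.08 + $7,722.00 + $2,881.32 = $18,374.52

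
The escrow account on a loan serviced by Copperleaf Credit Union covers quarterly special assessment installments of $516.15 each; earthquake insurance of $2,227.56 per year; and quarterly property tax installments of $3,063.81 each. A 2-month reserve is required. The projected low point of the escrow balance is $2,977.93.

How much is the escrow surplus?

$220.03

Special assessment: $516.15 × 4 = $2,064.60
Earthquake insurance: $2,227.56
Property tax: $3,063.81 × 4 = $12,255.24
Total annual escrow = $2,064.60 + $2,227.56 + $12,255.24 = $16,547.40
Base monthly escrow = $16,547.40 / 12 = $1,378.95
Cushion = 2 × $1,378.95 = $2,757.90
Surplus = $2,977.93 − $2,757.90 = $220.03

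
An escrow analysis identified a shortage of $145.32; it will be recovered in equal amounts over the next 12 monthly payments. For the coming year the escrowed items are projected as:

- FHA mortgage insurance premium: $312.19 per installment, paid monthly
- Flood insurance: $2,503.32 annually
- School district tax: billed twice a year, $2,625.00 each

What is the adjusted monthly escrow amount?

FHA mortgage insurance premium: $312.19 × 12 = $3,746.28
Flood insurance: $2,503.32
School district tax: $2,625.00 × 2 = $5,250.00
Annual escrow total = $3,746.28 + $2,503.32 + $5,250.00 = $11,499.60
Monthly escrow = $11,499.60 / 12 = $958.30
Shortage spread = $145.32 ÷ 12 = $12.11/mo
New monthly escrow = $958.30 + $12.11 = $970.41

$970.41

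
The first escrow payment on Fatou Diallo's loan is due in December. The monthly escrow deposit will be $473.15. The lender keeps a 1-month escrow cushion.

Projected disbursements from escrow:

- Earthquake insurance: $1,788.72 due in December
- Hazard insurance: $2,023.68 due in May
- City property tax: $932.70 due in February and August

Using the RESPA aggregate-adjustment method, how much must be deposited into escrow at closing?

Cushion = 1 × $473.15 = $473.15
Trial balance (start $0, +$473.15 each month, − disbursements):
  Dec: +$473.15 − $1,788.72 → -$1,315.57
  Jan: +$473.15 → -$842.42
  Feb: +$473.15 − $932.70 → -$1,301.97
  Mar: +$473.15 → -$828.82
  Apr: +$473.15 → -$355.67
  May: +$473.15 − $2,023.68 → -$1,906.20
  Jun: +$473.15 → -$1,433.05
  Jul: +$473.15 → -$959.90
  Aug: +$473.15 − $932.70 → -$1,419.45
  Sep: +$473.15 → -$946.30
  Oct: +$473.15 → -$473.15
  Nov: +$473.15 → $0.00
Lowest trial balance = -$1,906.20 (May)
Initial deposit = cushion − low point = $473.15 − (-$1,906.20) = $2,379.35

$2,379.35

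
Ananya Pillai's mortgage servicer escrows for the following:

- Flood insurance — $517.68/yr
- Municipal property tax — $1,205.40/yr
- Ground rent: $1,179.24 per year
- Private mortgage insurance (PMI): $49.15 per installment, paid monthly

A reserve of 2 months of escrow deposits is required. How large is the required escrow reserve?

$582.02

Flood insurance = $517.68
Municipal property tax = $1,205.40
Ground rent = $1,179.24
Private mortgage insurance (PMI) = $49.15 × 12 = $589.80
Total annual escrow = $517.68 + $1,205.40 + $1,179.24 + $589.80 = $3,492.12
Monthly escrow = $3,492.12 ÷ 12 = $291.01
Cushion = 2 × $291.01 = $582.02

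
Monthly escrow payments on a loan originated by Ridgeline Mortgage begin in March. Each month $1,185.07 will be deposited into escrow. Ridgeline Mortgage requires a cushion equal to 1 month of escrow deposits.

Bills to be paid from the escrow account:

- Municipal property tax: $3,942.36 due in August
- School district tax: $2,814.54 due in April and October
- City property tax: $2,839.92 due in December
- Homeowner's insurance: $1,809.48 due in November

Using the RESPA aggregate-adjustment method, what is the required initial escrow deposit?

Cushion = 1 × $1,185.07 = $1,185.07
Trial balance (start $0, +$1,185.07 each month, − disbursements):
  Mar: +$1,185.07 → $1,185.07
  Apr: +$1,185.07 − $2,814.54 → -$444.40
  May: +$1,185.07 → $740.67
  Jun: +$1,185.07 → $1,925.74
  Jul: +$1,185.07 → $3,110.81
  Aug: +$1,185.07 − $3,942.36 → $353.52
  Sep: +$1,185.07 → $1,538.59
  Oct: +$1,185.07 − $2,814.54 → -$90.88
  Nov: +$1,185.07 − $1,809.48 → -$715.29
  Dec: +$1,185.07 − $2,839.92 → -$2,370.14
  Jan: +$1,185.07 → -$1,185.07
  Feb: +$1,185.07 → $0.00
Lowest trial balance = -$2,370.14 (Dec)
Initial deposit = cushion − low point = $1,185.07 − (-$2,370.14) = $3,555.21

$3,555.21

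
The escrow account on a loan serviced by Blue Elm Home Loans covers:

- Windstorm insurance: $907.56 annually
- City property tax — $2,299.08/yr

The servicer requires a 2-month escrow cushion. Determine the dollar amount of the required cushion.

$534.44

Windstorm insurance — $907.56 annually
City property tax — $2,299.08 annually
Annual escrow total = $3,206.64
Monthly = $3,206.64 / 12 = $267.22
Cushion = 2 × $267.22 = $534.44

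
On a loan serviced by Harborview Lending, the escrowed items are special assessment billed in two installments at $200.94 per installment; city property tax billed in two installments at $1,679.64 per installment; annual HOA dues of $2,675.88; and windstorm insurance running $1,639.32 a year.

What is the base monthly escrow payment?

Special assessment: $200.94 × 2 = $401.88
City property tax: $1,679.64 × 2 = $3,359.28
HOA dues: $2,675.88
Windstorm insurance: $1,639.32
Combined annual = $8,076.36
Monthly = $8,076.36 / 12 = $673.03

$673.03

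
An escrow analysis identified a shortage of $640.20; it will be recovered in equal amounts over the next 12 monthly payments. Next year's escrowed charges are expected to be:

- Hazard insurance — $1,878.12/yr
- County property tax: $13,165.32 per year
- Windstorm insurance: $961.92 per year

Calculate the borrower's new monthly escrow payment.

$1,387.13

Hazard insurance — $1,878.12
County property tax — $13,165.32
Windstorm insurance — $961.92
Total per year = $1,878.12 + $13,165.32 + $961.92 = $16,005.36
Per month = $16,005.36 ÷ 12 = $1,333.78
Shortage spread = $640.20 ÷ 12 = $53.35/mo
New monthly escrow = $1,333.78 + $53.35 = $1,387.13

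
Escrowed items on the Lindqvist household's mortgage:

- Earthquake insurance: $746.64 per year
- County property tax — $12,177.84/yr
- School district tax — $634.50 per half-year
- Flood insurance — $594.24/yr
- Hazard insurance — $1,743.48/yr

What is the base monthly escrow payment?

Earthquake insurance — $746.64 per year
County property tax — $12,177.84 per year
School district tax — $634.50 × 2 = $1,269.00 per year
Flood insurance — $594.24 per year
Hazard insurance — $1,743.48 per year
Total per year = $16,531.20
Monthly = $16,531.20 / 12 = $1,377.60

$1,377.60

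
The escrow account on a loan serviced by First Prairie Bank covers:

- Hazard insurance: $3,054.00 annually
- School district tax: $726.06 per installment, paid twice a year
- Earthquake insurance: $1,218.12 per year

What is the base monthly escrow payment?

Hazard insurance = $3,054.00 annually
School district tax = $726.06 × 2 = $1,452.12 annually
Earthquake insurance = $1,218.12 annually
Total annual escrow = $3,054.00 + $1,452.12 + $1,218.12 = $5,724.24
Monthly escrow = $5,724.24 ÷ 12 = $477.02

$477.02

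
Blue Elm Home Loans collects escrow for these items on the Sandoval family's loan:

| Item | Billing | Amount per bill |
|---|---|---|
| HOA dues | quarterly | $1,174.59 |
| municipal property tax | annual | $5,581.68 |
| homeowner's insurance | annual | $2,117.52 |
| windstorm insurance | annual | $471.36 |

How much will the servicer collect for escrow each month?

$1,072.41

HOA dues — $1,174.59 × 4 = $4,698.36/yr
Municipal property tax — $5,581.68/yr
Homeowner's insurance — $2,117.52/yr
Windstorm insurance — $471.36/yr
Total per year = $4,698.36 + $5,581.68 + $2,117.52 + $471.36 = $12,868.92
Monthly = $12,868.92 ÷ 12 = $1,072.41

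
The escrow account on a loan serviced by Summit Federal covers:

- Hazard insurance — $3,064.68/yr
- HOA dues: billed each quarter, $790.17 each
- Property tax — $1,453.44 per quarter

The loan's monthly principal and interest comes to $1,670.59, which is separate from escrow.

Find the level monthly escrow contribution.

$1,003.26

Hazard insurance = $3,064.68/yr
HOA dues = $790.17 × 4 = $3,160.68/yr
Property tax = $1,453.44 × 4 = $5,813.76/yr
Total per year = $12,039.12
Monthly = $12,039.12 ÷ 12 = $1,003.26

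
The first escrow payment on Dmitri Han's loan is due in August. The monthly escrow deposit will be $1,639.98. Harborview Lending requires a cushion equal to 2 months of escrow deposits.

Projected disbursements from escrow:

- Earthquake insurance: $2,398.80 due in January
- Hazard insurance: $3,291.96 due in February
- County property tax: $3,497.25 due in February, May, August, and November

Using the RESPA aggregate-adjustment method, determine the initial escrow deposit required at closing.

$7,982.61

Cushion = 2 × $1,639.98 = $3,279.96
Trial balance (start $0, +$1,639.98 each month, − disbursements):
  Aug: +$1,639.98 − $3,497.25 → -$1,857.27
  Sep: +$1,639.98 → -$217.29
  Oct: +$1,639.98 → $1,422.69
  Nov: +$1,639.98 − $3,497.25 → -$434.58
  Dec: +$1,639.98 → $1,205.40
  Jan: +$1,639.98 − $2,398.80 → $446.58
  Feb: +$1,639.98 − $6,789.21 → -$4,702.65
  Mar: +$1,639.98 → -$3,062.67
  Apr: +$1,639.98 → -$1,422.69
  May: +$1,639.98 − $3,497.25 → -$3,279.96
  Jun: +$1,639.98 → -$1,639.98
  Jul: +$1,639.98 → $0.00
Lowest trial balance = -$4,702.65 (Feb)
Initial deposit = cushion − low point = $3,279.96 − (-$4,702.65) = $7,982.61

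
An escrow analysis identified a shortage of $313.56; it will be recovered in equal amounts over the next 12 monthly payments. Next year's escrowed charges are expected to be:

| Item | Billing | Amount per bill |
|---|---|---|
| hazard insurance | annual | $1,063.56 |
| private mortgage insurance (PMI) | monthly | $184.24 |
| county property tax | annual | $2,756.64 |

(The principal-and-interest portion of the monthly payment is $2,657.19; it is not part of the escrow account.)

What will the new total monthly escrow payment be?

Hazard insurance — $1,063.56 per year
Private mortgage insurance (PMI) — $184.24 × 12 = $2,210.88 per year
County property tax — $2,756.64 per year
Combined annual = $6,031.08
Base monthly escrow = $6,031.08 ÷ 12 = $502.59
Monthly shortage recovery: $313.56 ÷ 12 = $26.13
New monthly escrow = $502.59 + $26.13 = $528.72

$528.72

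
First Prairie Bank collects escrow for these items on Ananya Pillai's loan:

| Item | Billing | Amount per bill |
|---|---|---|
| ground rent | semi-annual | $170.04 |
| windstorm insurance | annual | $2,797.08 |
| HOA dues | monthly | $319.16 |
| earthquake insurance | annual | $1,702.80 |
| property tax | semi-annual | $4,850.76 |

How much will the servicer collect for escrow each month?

Ground rent: $170.04 × 2 = $340.08 per year
Windstorm insurance: $2,797.08 per year
HOA dues: $319.16 × 12 = $3,829.92 per year
Earthquake insurance: $1,702.80 per year
Property tax: $4,850.76 × 2 = $9,701.52 per year
Total annual escrow = $18,371.40
Base monthly escrow = $18,371.40 / 12 = $1,530.95

$1,530.95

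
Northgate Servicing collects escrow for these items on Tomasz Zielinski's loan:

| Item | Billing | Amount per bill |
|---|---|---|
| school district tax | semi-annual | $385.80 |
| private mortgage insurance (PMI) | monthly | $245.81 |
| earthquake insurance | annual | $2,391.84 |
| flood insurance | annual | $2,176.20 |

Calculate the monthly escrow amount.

$690.78

School district tax = $385.80 × 2 = $771.60/yr
Private mortgage insurance (PMI) = $245.81 × 12 = $2,949.72/yr
Earthquake insurance = $2,391.84/yr
Flood insurance = $2,176.20/yr
Total annual escrow = $771.60 + $2,949.72 + $2,391.84 + $2,176.20 = $8,289.36
Monthly = $8,289.36 ÷ 12 = $690.78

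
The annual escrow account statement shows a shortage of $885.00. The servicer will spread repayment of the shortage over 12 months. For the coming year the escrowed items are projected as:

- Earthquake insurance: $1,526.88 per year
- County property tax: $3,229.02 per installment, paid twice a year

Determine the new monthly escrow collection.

$739.16

Earthquake insurance: $1,526.88
County property tax: $3,229.02 × 2 = $6,458.04
Yearly total = $7,984.92
Monthly = $7,984.92 / 12 = $665.41
Shortage per month = $885.00 / 12 = $73.75
Adjusted monthly = $665.41 + $73.75 = $739.16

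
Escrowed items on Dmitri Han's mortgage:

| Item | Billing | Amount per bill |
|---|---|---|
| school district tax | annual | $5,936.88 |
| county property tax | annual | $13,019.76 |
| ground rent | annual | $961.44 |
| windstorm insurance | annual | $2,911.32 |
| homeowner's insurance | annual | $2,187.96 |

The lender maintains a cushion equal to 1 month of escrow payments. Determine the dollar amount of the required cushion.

$2,084.78

School district tax = $5,936.88/yr
County property tax = $13,019.76/yr
Ground rent = $961.44/yr
Windstorm insurance = $2,911.32/yr
Homeowner's insurance = $2,187.96/yr
Yearly total = $5,936.88 + $13,019.76 + $961.44 + $2,911.32 + $2,187.96 = $25,017.36
Monthly escrow = $25,017.36 / 12 = $2,084.78
Required cushion = 1 × $2,084.78 = $2,084.78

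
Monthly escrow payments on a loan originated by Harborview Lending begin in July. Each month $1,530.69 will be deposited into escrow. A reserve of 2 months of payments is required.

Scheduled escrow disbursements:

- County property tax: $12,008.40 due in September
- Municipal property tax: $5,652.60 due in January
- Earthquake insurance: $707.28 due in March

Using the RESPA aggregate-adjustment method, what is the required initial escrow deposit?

$10,477.71

Cushion = 2 × $1,530.69 = $3,061.38
Trial balance (start $0, +$1,530.69 each month, − disbursements):
  Jul: +$1,530.69 → $1,530.69
  Aug: +$1,530.69 → $3,061.38
  Sep: +$1,530.69 − $12,008.40 → -$7,416.33
  Oct: +$1,530.69 → -$5,885.64
  Nov: +$1,530.69 → -$4,354.95
  Dec: +$1,530.69 → -$2,824.26
  Jan: +$1,530.69 − $5,652.60 → -$6,946.17
  Feb: +$1,530.69 → -$5,415.48
  Mar: +$1,530.69 − $707.28 → -$4,592.07
  Apr: +$1,530.69 → -$3,061.38
  May: +$1,530.69 → -$1,530.69
  Jun: +$1,530.69 → $0.00
Lowest trial balance = -$7,416.33 (Sep)
Initial deposit = cushion − low point = $3,061.38 − (-$7,416.33) = $10,477.71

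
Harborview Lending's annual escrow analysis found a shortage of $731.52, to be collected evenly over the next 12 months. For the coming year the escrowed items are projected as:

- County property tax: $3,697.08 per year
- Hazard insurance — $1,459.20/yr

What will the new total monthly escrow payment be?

$490.65

County property tax = $3,697.08
Hazard insurance = $1,459.20
Yearly total = $3,697.08 + $1,459.20 = $5,156.28
Base monthly escrow = $5,156.28 / 12 = $429.69
Shortage spread = $731.52 ÷ 12 = $60.96/mo
Adjusted monthly = $429.69 + $60.96 = $490.65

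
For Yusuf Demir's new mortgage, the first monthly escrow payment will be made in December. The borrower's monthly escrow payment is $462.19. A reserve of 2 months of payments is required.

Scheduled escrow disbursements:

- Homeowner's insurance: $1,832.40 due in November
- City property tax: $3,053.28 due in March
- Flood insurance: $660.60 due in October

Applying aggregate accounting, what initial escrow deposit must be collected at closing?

Cushion = 2 × $462.19 = $924.38
Trial balance (start $0, +$462.19 each month, − disbursements):
  Dec: +$462.19 → $462.19
  Jan: +$462.19 → $924.38
  Feb: +$462.19 → $1,386.57
  Mar: +$462.19 − $3,053.28 → -$1,204.52
  Apr: +$462.19 → -$742.33
  May: +$462.19 → -$280.14
  Jun: +$462.19 → $182.05
  Jul: +$462.19 → $644.24
  Aug: +$462.19 → $1,106.43
  Sep: +$462.19 → $1,568.62
  Oct: +$462.19 − $660.60 → $1,370.21
  Nov: +$462.19 − $1,832.40 → $0.00
Lowest trial balance = -$1,204.52 (Mar)
Initial deposit = cushion − low point = $924.38 − (-$1,204.52) = $2,128.90

$2,128.90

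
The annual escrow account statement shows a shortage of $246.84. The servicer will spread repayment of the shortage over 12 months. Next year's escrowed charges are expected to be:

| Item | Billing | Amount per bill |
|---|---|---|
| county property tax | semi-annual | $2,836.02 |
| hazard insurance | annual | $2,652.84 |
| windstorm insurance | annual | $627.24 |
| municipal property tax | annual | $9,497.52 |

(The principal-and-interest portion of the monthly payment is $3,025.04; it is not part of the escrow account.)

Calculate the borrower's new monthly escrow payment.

$1,558.04

County property tax — $2,836.02 × 2 = $5,672.04/yr
Hazard insurance — $2,652.84/yr
Windstorm insurance — $627.24/yr
Municipal property tax — $9,497.52/yr
Total annual escrow = $5,672.04 + $2,652.84 + $627.24 + $9,497.52 = $18,449.64
Per month = $18,449.64 / 12 = $1,537.47
Monthly shortage recovery: $246.84 ÷ 12 = $20.57
Adjusted monthly = $1,537.47 + $20.57 = $1,558.04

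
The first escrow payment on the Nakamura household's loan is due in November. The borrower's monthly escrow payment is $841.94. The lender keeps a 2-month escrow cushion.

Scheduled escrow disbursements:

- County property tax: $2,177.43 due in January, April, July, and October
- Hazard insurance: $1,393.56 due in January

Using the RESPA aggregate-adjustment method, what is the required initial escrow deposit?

$2,729.05

Cushion = 2 × $841.94 = $1,683.88
Trial balance (start $0, +$841.94 each month, − disbursements):
  Nov: +$841.94 → $841.94
  Dec: +$841.94 → $1,683.88
  Jan: +$841.94 − $3,570.99 → -$1,045.17
  Feb: +$841.94 → -$203.23
  Mar: +$841.94 → $638.71
  Apr: +$841.94 − $2,177.43 → -$696.78
  May: +$841.94 → $145.16
  Jun: +$841.94 → $987.10
  Jul: +$841.94 − $2,177.43 → -$348.39
  Aug: +$841.94 → $493.55
  Sep: +$841.94 → $1,335.49
  Oct: +$841.94 − $2,177.43 → $0.00
Lowest trial balance = -$1,045.17 (Jan)
Initial deposit = cushion − low point = $1,683.88 − (-$1,045.17) = $2,729.05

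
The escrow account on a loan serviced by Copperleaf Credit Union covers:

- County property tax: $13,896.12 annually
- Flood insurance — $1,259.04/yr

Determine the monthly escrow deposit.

$1,262.93

County property tax — $13,896.12 per year
Flood insurance — $1,259.04 per year
Combined annual = $13,896.12 + $1,259.04 = $15,155.16
Base monthly escrow = $15,155.16 ÷ 12 = $1,262.93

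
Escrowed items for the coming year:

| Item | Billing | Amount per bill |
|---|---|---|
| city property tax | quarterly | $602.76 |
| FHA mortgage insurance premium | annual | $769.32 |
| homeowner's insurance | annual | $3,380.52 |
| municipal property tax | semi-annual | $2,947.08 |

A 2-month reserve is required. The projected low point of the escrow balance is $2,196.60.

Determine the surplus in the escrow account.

City property tax — $602.76 × 4 = $2,411.04 annually
FHA mortgage insurance premium — $769.32 annually
Homeowner's insurance — $3,380.52 annually
Municipal property tax — $2,947.08 × 2 = $5,894.16 annually
Yearly total = $2,411.04 + $769.32 + $3,380.52 + $5,894.16 = $12,455.04
Monthly = $12,455.04 ÷ 12 = $1,037.92
Required cushion = 2 × $1,037.92 = $2,075.84
Surplus = $2,196.60 − $2,075.84 = $120.76

$120.76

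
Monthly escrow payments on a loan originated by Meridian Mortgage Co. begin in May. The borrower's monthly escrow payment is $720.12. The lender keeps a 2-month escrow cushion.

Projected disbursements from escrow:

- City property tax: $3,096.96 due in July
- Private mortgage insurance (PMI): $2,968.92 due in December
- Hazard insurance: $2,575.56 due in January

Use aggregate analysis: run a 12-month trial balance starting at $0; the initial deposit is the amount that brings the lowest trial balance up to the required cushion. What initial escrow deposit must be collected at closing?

$3,600.60

Cushion = 2 × $720.12 = $1,440.24
Trial balance (start $0, +$720.12 each month, − disbursements):
  May: +$720.12 → $720.12
  Jun: +$720.12 → $1,440.24
  Jul: +$720.12 − $3,096.96 → -$936.60
  Aug: +$720.12 → -$216.48
  Sep: +$720.12 → $503.64
  Oct: +$720.12 → $1,223.76
  Nov: +$720.12 → $1,943.88
  Dec: +$720.12 − $2,968.92 → -$304.92
  Jan: +$720.12 − $2,575.56 → -$2,160.36
  Feb: +$720.12 → -$1,440.24
  Mar: +$720.12 → -$720.12
  Apr: +$720.12 → $0.00
Lowest trial balance = -$2,160.36 (Jan)
Initial deposit = cushion − low point = $1,440.24 − (-$2,160.36) = $3,600.60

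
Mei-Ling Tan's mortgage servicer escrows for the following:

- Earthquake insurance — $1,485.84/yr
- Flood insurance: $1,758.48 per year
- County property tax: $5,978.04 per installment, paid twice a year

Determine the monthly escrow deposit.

$1,266.70

Earthquake insurance = $1,485.84 per year
Flood insurance = $1,758.48 per year
County property tax = $5,978.04 × 2 = $11,956.08 per year
Yearly total = $1,485.84 + $1,758.48 + $11,956.08 = $15,200.40
Base monthly escrow = $15,200.40 / 12 = $1,266.70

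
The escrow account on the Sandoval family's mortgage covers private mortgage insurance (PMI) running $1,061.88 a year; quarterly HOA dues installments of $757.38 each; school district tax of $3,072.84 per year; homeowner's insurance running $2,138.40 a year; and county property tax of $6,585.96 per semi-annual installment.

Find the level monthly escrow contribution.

Private mortgage insurance (PMI) — $1,061.88 per year
HOA dues — $757.38 × 4 = $3,029.52 per year
School district tax — $3,072.84 per year
Homeowner's insurance — $2,138.40 per year
County property tax — $6,585.96 × 2 = $13,171.92 per year
Total per year = $22,474.56
Monthly = $22,474.56 ÷ 12 = $1,872.88

$1,872.88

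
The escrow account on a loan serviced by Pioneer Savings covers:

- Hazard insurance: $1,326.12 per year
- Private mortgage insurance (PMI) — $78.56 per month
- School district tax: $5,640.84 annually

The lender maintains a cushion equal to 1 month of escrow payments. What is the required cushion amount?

Hazard insurance = $1,326.12
Private mortgage insurance (PMI) = $78.56 × 12 = $942.72
School district tax = $5,640.84
Yearly total = $1,326.12 + $942.72 + $5,640.84 = $7,909.68
Monthly = $7,909.68 / 12 = $659.14
Reserve = 1 × $659.14 = $659.14

$659.14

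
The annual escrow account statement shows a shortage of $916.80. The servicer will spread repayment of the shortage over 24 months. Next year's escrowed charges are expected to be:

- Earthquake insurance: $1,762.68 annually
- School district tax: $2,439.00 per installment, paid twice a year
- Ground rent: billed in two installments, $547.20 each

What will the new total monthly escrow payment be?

Earthquake insurance: $1,762.68
School district tax: $2,439.00 × 2 = $4,878.00
Ground rent: $547.20 × 2 = $1,094.40
Total per year = $1,762.68 + $4,878.00 + $1,094.40 = $7,735.08
Per month = $7,735.08 ÷ 12 = $644.59
Shortage spread = $916.80 / 24 = $38.20/mo
New monthly escrow = $644.59 + $38.20 = $682.79

$682.79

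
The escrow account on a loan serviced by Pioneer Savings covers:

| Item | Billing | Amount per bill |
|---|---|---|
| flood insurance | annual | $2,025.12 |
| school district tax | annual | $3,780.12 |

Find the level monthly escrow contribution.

Flood insurance — $2,025.12 per year
School district tax — $3,780.12 per year
Combined annual = $2,025.12 + $3,780.12 = $5,805.24
Monthly = $5,805.24 / 12 = $483.77

$483.77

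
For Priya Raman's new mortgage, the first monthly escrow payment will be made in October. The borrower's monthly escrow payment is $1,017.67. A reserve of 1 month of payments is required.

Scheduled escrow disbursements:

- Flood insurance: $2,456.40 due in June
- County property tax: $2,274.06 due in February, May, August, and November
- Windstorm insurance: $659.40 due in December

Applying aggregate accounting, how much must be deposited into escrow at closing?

Cushion = 1 × $1,017.67 = $1,017.67
Trial balance (start $0, +$1,017.67 each month, − disbursements):
  Oct: +$1,017.67 → $1,017.67
  Nov: +$1,017.67 − $2,274.06 → -$238.72
  Dec: +$1,017.67 − $659.40 → $119.55
  Jan: +$1,017.67 → $1,137.22
  Feb: +$1,017.67 − $2,274.06 → -$119.17
  Mar: +$1,017.67 → $898.50
  Apr: +$1,017.67 → $1,916.17
  May: +$1,017.67 − $2,274.06 → $659.78
  Jun: +$1,017.67 − $2,456.40 → -$778.95
  Jul: +$1,017.67 → $238.72
  Aug: +$1,017.67 − $2,274.06 → -$1,017.67
  Sep: +$1,017.67 → $0.00
Lowest trial balance = -$1,017.67 (Aug)
Initial deposit = cushion − low point = $1,017.67 − (-$1,017.67) = $2,035.34

$2,035.34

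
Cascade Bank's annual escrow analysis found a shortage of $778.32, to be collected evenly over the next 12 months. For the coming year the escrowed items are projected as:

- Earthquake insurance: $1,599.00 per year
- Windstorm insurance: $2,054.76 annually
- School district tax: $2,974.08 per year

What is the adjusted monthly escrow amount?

Earthquake insurance: $1,599.00 per year
Windstorm insurance: $2,054.76 per year
School district tax: $2,974.08 per year
Total annual escrow = $1,599.00 + $2,054.76 + $2,974.08 = $6,627.84
Monthly = $6,627.84 / 12 = $552.32
Monthly shortage recovery: $778.32 ÷ 12 = $64.86
Adjusted monthly = $552.32 + $64.86 = $617.18

$617.18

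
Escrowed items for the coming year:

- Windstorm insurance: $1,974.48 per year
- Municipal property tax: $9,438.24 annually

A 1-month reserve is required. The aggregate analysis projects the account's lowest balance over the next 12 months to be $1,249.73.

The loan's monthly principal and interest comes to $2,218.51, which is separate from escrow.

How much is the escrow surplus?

Windstorm insurance: $1,974.48
Municipal property tax: $9,438.24
Total annual escrow = $1,974.48 + $9,438.24 = $11,412.72
Base monthly escrow = $11,412.72 / 12 = $951.06
Cushion = 1 × $951.06 = $951.06
Surplus = $1,249.73 − $951.06 = $298.67

$298.67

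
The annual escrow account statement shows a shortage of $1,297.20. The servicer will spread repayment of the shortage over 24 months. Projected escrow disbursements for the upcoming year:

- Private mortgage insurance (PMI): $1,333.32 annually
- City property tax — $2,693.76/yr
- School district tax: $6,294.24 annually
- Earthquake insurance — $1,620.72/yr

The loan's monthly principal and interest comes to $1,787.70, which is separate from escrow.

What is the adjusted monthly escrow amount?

$1,049.22

Private mortgage insurance (PMI): $1,333.32
City property tax: $2,693.76
School district tax: $6,294.24
Earthquake insurance: $1,620.72
Annual escrow total = $1,333.32 + $2,693.76 + $6,294.24 + $1,620.72 = $11,942.04
Per month = $11,942.04 / 12 = $995.17
Shortage spread = $1,297.20 ÷ 24 = $54.05/mo
Adjusted monthly = $995.17 + $54.05 = $1,049.22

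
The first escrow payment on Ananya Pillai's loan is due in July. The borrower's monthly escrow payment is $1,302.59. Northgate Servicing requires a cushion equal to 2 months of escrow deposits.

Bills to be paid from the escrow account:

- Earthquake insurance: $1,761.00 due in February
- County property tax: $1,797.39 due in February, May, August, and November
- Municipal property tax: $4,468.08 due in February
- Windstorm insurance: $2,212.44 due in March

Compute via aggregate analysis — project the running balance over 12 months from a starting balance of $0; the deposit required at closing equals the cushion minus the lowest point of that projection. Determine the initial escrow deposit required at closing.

Cushion = 2 × $1,302.59 = $2,605.18
Trial balance (start $0, +$1,302.59 each month, − disbursements):
  Jul: +$1,302.59 → $1,302.59
  Aug: +$1,302.59 − $1,797.39 → $807.79
  Sep: +$1,302.59 → $2,110.38
  Oct: +$1,302.59 → $3,412.97
  Nov: +$1,302.59 − $1,797.39 → $2,918.17
  Dec: +$1,302.59 → $4,220.76
  Jan: +$1,302.59 → $5,523.35
  Feb: +$1,302.59 − $8,026.47 → -$1,200.53
  Mar: +$1,302.59 − $2,212.44 → -$2,110.38
  Apr: +$1,302.59 → -$807.79
  May: +$1,302.59 − $1,797.39 → -$1,302.59
  Jun: +$1,302.59 → $0.00
Lowest trial balance = -$2,110.38 (Mar)
Initial deposit = cushion − low point = $2,605.18 − (-$2,110.38) = $4,715.56

$4,715.56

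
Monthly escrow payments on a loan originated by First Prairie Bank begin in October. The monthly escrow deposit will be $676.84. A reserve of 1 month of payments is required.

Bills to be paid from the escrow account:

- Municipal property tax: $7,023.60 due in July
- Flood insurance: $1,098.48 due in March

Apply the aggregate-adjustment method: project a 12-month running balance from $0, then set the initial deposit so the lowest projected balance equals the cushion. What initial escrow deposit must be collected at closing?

$2,030.52

Cushion = 1 × $676.84 = $676.84
Trial balance (start $0, +$676.84 each month, − disbursements):
  Oct: +$676.84 → $676.84
  Nov: +$676.84 → $1,353.68
  Dec: +$676.84 → $2,030.52
  Jan: +$676.84 → $2,707.36
  Feb: +$676.84 → $3,384.20
  Mar: +$676.84 − $1,098.48 → $2,962.56
  Apr: +$676.84 → $3,639.40
  May: +$676.84 → $4,316.24
  Jun: +$676.84 → $4,993.08
  Jul: +$676.84 − $7,023.60 → -$1,353.68
  Aug: +$676.84 → -$676.84
  Sep: +$676.84 → $0.00
Lowest trial balance = -$1,353.68 (Jul)
Initial deposit = cushion − low point = $676.84 − (-$1,353.68) = $2,030.52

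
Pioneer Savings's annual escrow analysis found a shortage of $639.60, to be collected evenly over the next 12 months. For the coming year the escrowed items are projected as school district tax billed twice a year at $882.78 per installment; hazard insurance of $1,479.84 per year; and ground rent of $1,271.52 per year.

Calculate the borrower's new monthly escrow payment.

School district tax: $882.78 × 2 = $1,765.56
Hazard insurance: $1,479.84
Ground rent: $1,271.52
Annual escrow total = $1,765.56 + $1,479.84 + $1,271.52 = $4,516.92
Monthly = $4,516.92 / 12 = $376.41
Shortage per month = $639.60 ÷ 12 = $53.30
Adjusted monthly = $376.41 + $53.30 = $429.71

$429.71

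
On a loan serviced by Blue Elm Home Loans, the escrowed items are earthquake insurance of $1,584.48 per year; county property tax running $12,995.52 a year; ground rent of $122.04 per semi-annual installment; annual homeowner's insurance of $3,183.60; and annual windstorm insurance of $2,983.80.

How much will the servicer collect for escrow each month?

Earthquake insurance: $1,584.48
County property tax: $12,995.52
Ground rent: $122.04 × 2 = $244.08
Homeowner's insurance: $3,183.60
Windstorm insurance: $2,983.80
Yearly total = $1,584.48 + $12,995.52 + $244.08 + $3,183.60 + $2,983.80 = $20,991.48
Base monthly escrow = $20,991.48 ÷ 12 = $1,749.29

$1,749.29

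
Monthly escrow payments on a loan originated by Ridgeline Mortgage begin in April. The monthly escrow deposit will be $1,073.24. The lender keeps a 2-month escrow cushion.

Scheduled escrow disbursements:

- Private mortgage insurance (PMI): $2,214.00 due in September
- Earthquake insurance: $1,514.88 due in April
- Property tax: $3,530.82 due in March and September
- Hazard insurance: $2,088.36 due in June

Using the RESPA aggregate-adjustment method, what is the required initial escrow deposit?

Cushion = 2 × $1,073.24 = $2,146.48
Trial balance (start $0, +$1,073.24 each month, − disbursements):
  Apr: +$1,073.24 − $1,514.88 → -$441.64
  May: +$1,073.24 → $631.60
  Jun: +$1,073.24 − $2,088.36 → -$383.52
  Jul: +$1,073.24 → $689.72
  Aug: +$1,073.24 → $1,762.96
  Sep: +$1,073.24 − $5,744.82 → -$2,908.62
  Oct: +$1,073.24 → -$1,835.38
  Nov: +$1,073.24 → -$762.14
  Dec: +$1,073.24 → $311.10
  Jan: +$1,073.24 → $1,384.34
  Feb: +$1,073.24 → $2,457.58
  Mar: +$1,073.24 − $3,530.82 → $0.00
Lowest trial balance = -$2,908.62 (Sep)
Initial deposit = cushion − low point = $2,146.48 − (-$2,908.62) = $5,055.10

$5,055.10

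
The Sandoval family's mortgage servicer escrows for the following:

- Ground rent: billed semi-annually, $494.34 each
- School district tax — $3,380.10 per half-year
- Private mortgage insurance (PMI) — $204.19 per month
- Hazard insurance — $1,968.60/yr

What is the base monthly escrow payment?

$1,013.98

Ground rent — $494.34 × 2 = $988.68 annually
School district tax — $3,380.10 × 2 = $6,760.20 annually
Private mortgage insurance (PMI) — $204.19 × 12 = $2,450.28 annually
Hazard insurance — $1,968.60 annually
Total per year = $12,167.76
Monthly = $12,167.76 ÷ 12 = $1,013.98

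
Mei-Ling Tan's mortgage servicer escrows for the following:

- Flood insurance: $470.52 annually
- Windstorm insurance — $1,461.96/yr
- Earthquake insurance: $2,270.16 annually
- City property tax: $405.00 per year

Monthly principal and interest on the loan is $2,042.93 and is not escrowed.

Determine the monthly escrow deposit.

$383.97

Flood insurance — $470.52/yr
Windstorm insurance — $1,461.96/yr
Earthquake insurance — $2,270.16/yr
City property tax — $405.00/yr
Total annual escrow = $470.52 + $1,461.96 + $2,270.16 + $405.00 = $4,607.64
Base monthly escrow = $4,607.64 / 12 = $383.97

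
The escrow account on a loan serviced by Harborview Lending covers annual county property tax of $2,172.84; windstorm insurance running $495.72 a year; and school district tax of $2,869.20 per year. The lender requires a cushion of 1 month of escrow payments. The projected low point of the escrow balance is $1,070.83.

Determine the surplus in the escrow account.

$609.35

County property tax — $2,172.84/yr
Windstorm insurance — $495.72/yr
School district tax — $2,869.20/yr
Annual escrow total = $2,172.84 + $495.72 + $2,869.20 = $5,537.76
Monthly = $5,537.76 ÷ 12 = $461.48
Required reserve = 1 × $461.48 = $461.48
Excess over cushion: $1,070.83 − $461.48 = $609.35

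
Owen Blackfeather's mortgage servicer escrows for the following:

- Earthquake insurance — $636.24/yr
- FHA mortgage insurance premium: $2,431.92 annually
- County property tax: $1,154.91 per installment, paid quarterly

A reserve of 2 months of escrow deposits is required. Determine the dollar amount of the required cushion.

$1,281.30

Earthquake insurance = $636.24/yr
FHA mortgage insurance premium = $2,431.92/yr
County property tax = $1,154.91 × 4 = $4,619.64/yr
Yearly total = $636.24 + $2,431.92 + $4,619.64 = $7,687.80
Monthly escrow = $7,687.80 ÷ 12 = $640.65
Cushion = 2 × $640.65 = $1,281.30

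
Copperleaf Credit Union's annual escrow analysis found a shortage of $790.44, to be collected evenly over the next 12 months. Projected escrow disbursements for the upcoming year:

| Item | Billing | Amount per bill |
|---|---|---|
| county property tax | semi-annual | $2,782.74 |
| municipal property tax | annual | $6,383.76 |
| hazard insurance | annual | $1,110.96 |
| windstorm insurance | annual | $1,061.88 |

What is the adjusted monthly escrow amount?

County property tax = $2,782.74 × 2 = $5,565.48/yr
Municipal property tax = $6,383.76/yr
Hazard insurance = $1,110.96/yr
Windstorm insurance = $1,061.88/yr
Combined annual = $14,122.08
Monthly escrow = $14,122.08 / 12 = $1,176.84
Shortage per month = $790.44 / 12 = $65.87
New monthly escrow = $1,176.84 + $65.87 = $1,242.71

$1,242.71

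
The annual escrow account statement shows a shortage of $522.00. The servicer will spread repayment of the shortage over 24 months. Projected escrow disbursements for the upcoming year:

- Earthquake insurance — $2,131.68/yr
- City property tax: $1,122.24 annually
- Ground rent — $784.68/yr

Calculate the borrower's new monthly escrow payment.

Earthquake insurance — $2,131.68 annually
City property tax — $1,122.24 annually
Ground rent — $784.68 annually
Yearly total = $4,038.60
Monthly = $4,038.60 / 12 = $336.55
Shortage per month = $522.00 / 24 = $21.75
New monthly escrow = $336.55 + $21.75 = $358.30

$358.30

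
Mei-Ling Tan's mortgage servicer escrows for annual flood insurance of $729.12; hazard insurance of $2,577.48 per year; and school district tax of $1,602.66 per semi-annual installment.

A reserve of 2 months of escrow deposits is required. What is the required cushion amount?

Flood insurance = $729.12/yr
Hazard insurance = $2,577.48/yr
School district tax = $1,602.66 × 2 = $3,205.32/yr
Total per year = $6,511.92
Monthly = $6,511.92 / 12 = $542.66
Required cushion = 2 × $542.66 = $1,085.32

$1,085.32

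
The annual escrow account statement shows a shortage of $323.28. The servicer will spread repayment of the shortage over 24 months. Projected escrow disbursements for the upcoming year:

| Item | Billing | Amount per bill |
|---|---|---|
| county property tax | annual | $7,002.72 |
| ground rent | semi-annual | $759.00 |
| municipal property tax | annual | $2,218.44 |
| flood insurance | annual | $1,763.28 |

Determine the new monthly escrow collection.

County property tax = $7,002.72 annually
Ground rent = $759.00 × 2 = $1,518.00 annually
Municipal property tax = $2,218.44 annually
Flood insurance = $1,763.28 annually
Annual escrow total = $12,502.44
Per month = $12,502.44 ÷ 12 = $1,041.87
Monthly shortage recovery: $323.28 / 24 = $13.47
New monthly escrow = $1,041.87 + $13.47 = $1,055.34

$1,055.34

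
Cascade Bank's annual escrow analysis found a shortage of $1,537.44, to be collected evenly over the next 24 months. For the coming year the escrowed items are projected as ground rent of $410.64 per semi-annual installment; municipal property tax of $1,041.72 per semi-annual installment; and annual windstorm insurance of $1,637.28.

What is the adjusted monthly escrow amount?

Ground rent = $410.64 × 2 = $821.28/yr
Municipal property tax = $1,041.72 × 2 = $2,083.44/yr
Windstorm insurance = $1,637.28/yr
Annual escrow total = $821.28 + $2,083.44 + $1,637.28 = $4,542.00
Per month = $4,542.00 ÷ 12 = $378.50
Shortage spread = $1,537.44 ÷ 24 = $64.06/mo
Adjusted monthly = $378.50 + $64.06 = $442.56

$442.56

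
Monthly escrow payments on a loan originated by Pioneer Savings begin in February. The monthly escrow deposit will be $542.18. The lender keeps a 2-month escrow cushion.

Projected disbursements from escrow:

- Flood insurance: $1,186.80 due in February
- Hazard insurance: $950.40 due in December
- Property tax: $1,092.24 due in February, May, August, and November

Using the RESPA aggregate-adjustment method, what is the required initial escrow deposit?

Cushion = 2 × $542.18 = $1,084.36
Trial balance (start $0, +$542.18 each month, − disbursements):
  Feb: +$542.18 − $2,279.04 → -$1,736.86
  Mar: +$542.18 → -$1,194.68
  Apr: +$542.18 → -$652.50
  May: +$542.18 − $1,092.24 → -$1,202.56
  Jun: +$542.18 → -$660.38
  Jul: +$542.18 → -$118.20
  Aug: +$542.18 − $1,092.24 → -$668.26
  Sep: +$542.18 → -$126.08
  Oct: +$542.18 → $416.10
  Nov: +$542.18 − $1,092.24 → -$133.96
  Dec: +$542.18 − $950.40 → -$542.18
  Jan: +$542.18 → $0.00
Lowest trial balance = -$1,736.86 (Feb)
Initial deposit = cushion − low point = $1,084.36 − (-$1,736.86) = $2,821.22

$2,821.22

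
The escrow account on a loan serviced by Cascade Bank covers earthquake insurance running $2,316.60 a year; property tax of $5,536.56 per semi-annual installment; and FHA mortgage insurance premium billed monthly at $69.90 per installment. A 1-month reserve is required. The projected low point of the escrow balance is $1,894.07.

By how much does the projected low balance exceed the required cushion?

$708.36

Earthquake insurance — $2,316.60 annually
Property tax — $5,536.56 × 2 = $11,073.12 annually
FHA mortgage insurance premium — $69.90 × 12 = $838.80 annually
Total annual escrow = $14,228.52
Monthly = $14,228.52 / 12 = $1,185.71
Required cushion = 1 × $1,185.71 = $1,185.71
Surplus = $1,894.07 − $1,185.71 = $708.36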